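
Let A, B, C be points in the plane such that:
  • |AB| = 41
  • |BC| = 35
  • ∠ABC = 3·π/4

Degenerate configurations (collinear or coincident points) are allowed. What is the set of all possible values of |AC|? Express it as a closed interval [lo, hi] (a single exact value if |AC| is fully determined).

|AB| ∈ {41}
|BC| ∈ {35}
|AC| ∈ {√(1435·√(2) + 2906)}

|AC| = √(1435·√(2) + 2906)  (≈ 70.2524)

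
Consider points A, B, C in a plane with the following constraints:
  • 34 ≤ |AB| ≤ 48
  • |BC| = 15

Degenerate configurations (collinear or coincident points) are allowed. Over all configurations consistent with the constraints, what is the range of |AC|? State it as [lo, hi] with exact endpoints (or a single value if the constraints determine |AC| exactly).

|AB| ∈ [34, 48]
|BC| ∈ {15}
|AC| ∈ [19, 63]

|AC| ∈ [19, 63]  (≈ [19.0000, 63.0000])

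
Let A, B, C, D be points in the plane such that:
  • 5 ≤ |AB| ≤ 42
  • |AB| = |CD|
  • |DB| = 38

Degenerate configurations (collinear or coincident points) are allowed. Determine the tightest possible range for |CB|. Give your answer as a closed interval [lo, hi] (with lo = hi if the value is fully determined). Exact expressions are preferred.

|AB| ∈ [5, 42]
|BD| ∈ {38}
|CD| ∈ [5, 42]
|AD| ∈ [0, 80]
|BC| ∈ [0, 80]
|AC| ∈ [0, 122]

|CB| ∈ [0, 80]  (≈ [0.0000, 80.0000])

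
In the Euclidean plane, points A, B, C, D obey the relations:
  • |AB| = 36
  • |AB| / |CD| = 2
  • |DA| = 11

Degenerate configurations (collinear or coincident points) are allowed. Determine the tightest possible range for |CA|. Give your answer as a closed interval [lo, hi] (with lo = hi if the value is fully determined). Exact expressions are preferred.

|CA| ∈ [7, 29]  (≈ [7.0000, 29.0000])

|AB| ∈ {36}
|AD| ∈ {11}
|CD| ∈ {18}
|BD| ∈ [25, 47]
|AC| ∈ [7, 29]
|BC| ∈ [7, 65]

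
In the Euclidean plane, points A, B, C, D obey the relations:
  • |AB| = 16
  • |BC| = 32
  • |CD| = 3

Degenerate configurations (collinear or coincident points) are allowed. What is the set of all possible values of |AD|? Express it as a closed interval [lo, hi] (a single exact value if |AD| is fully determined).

|AD| ∈ [13, 51]  (≈ [13.0000, 51.0000])

|AB| ∈ {16}
|BC| ∈ {32}
|CD| ∈ {3}
|AC| ∈ [16, 48]
|BD| ∈ [29, 35]
|AD| ∈ [13, 51]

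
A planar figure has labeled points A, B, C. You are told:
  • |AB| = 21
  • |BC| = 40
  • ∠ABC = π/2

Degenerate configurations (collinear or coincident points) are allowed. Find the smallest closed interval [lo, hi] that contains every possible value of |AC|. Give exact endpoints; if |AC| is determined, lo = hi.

|AB| ∈ {21}
|BC| ∈ {40}
|AC| ∈ {√(2041)}

|AC| = √(2041)  (≈ 45.1774)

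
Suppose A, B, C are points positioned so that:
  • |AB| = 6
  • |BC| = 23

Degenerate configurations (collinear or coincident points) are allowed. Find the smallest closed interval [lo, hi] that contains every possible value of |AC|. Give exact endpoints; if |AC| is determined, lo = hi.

|AC| ∈ [17, 29]  (≈ [17.0000, 29.0000])

|AB| ∈ {6}
|BC| ∈ {23}
|AC| ∈ [17, 29]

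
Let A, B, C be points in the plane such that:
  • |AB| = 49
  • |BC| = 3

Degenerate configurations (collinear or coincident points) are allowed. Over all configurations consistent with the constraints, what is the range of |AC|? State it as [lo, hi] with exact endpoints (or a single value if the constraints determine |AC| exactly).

|AC| ∈ [46, 52]  (≈ [46.0000, 52.0000])

|AB| ∈ {49}
|BC| ∈ {3}
|AC| ∈ [46, 52]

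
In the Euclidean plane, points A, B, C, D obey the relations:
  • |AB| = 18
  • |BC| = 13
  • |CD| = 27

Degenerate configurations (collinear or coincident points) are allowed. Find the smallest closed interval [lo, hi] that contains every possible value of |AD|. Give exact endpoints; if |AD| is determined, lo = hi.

|AB| ∈ {18}
|BC| ∈ {13}
|CD| ∈ {27}
|AC| ∈ [5, 31]
|BD| ∈ [14, 40]
|AD| ∈ [0, 58]

|AD| ∈ [0, 58]  (≈ [0.0000, 58.0000])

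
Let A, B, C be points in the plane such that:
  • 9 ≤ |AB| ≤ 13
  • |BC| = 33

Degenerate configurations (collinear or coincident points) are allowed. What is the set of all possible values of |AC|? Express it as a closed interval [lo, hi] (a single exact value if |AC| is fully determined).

|AC| ∈ [20, 46]  (≈ [20.0000, 46.0000])

|AB| ∈ [9, 13]
|BC| ∈ {33}
|AC| ∈ [20, 46]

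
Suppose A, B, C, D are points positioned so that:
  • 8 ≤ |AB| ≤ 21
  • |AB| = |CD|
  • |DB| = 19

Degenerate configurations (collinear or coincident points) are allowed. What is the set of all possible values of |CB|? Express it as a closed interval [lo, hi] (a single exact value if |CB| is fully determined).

|AB| ∈ [8, 21]
|BD| ∈ {19}
|CD| ∈ [8, 21]
|AD| ∈ [0, 40]
|BC| ∈ [0, 40]
|AC| ∈ [0, 61]

|CB| ∈ [0, 40]  (≈ [0.0000, 40.0000])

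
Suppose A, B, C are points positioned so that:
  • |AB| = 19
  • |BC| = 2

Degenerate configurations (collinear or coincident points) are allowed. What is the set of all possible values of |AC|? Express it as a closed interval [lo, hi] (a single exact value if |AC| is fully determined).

|AC| ∈ [17, 21]  (≈ [17.0000, 21.0000])

|AB| ∈ {19}
|BC| ∈ {2}
|AC| ∈ [17, 21]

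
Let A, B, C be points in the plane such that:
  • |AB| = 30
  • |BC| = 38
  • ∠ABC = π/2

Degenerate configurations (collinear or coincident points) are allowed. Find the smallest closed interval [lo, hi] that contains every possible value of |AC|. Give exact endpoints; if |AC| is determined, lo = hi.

|AC| = 2·√(586)  (≈ 48.4149)

|AB| ∈ {30}
|BC| ∈ {38}
|AC| ∈ {2·√(586)}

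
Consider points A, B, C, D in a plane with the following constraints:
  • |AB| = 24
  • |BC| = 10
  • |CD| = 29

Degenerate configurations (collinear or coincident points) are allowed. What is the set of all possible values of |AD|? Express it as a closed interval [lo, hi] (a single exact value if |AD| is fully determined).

|AD| ∈ [0, 63]  (≈ [0.0000, 63.0000])

|AB| ∈ {24}
|BC| ∈ {10}
|CD| ∈ {29}
|AC| ∈ [14, 34]
|BD| ∈ [19, 39]
|AD| ∈ [0, 63]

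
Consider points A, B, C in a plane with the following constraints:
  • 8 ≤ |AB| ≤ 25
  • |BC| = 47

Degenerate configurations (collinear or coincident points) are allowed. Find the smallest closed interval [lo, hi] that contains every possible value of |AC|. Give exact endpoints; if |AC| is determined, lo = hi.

|AC| ∈ [22, 72]  (≈ [22.0000, 72.0000])

|AB| ∈ [8, 25]
|BC| ∈ {47}
|AC| ∈ [22, 72]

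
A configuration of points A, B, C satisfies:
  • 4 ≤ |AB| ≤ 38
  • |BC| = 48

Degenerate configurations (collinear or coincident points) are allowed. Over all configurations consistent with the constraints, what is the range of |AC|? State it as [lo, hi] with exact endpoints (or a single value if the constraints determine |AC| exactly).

|AC| ∈ [10, 86]  (≈ [10.0000, 86.0000])

|AB| ∈ [4, 38]
|BC| ∈ {48}
|AC| ∈ [10, 86]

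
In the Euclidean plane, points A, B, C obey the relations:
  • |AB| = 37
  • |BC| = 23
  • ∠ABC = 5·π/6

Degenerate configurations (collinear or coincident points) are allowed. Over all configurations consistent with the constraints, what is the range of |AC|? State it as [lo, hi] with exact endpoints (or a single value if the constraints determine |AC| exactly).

|AB| ∈ {37}
|BC| ∈ {23}
|AC| ∈ {√(851·√(3) + 1898)}

|AC| = √(851·√(3) + 1898)  (≈ 58.0687)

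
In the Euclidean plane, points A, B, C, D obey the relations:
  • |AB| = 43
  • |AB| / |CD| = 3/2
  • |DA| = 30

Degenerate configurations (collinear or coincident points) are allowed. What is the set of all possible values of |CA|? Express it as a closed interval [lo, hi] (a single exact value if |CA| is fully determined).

|CA| ∈ [4/3, 176/3]  (≈ [1.3333, 58.6667])

|AB| ∈ {43}
|AD| ∈ {30}
|CD| ∈ {86/3}
|BD| ∈ [13, 73]
|AC| ∈ [4/3, 176/3]
|BC| ∈ [0, 305/3]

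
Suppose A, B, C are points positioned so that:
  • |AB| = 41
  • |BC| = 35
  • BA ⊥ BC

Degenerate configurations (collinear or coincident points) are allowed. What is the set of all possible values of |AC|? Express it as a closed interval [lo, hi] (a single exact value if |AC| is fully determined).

|AC| = √(2906)  (≈ 53.9073)

|AB| ∈ {41}
|BC| ∈ {35}
|AC| ∈ {√(2906)}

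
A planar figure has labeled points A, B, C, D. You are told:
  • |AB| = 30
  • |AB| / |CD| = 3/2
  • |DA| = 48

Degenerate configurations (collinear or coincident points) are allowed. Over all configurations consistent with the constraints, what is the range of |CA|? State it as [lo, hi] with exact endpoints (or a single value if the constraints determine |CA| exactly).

|AB| ∈ {30}
|AD| ∈ {48}
|CD| ∈ {20}
|BD| ∈ [18, 78]
|AC| ∈ [28, 68]
|BC| ∈ [0, 98]

|CA| ∈ [28, 68]  (≈ [28.0000, 68.0000])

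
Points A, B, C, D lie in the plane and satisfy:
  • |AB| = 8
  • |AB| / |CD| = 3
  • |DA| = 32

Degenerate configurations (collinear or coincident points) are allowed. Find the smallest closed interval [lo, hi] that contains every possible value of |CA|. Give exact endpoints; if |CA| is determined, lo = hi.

|AB| ∈ {8}
|AD| ∈ {32}
|CD| ∈ {8/3}
|BD| ∈ [24, 40]
|AC| ∈ [88/3, 104/3]
|BC| ∈ [64/3, 128/3]

|CA| ∈ [88/3, 104/3]  (≈ [29.3333, 34.6667])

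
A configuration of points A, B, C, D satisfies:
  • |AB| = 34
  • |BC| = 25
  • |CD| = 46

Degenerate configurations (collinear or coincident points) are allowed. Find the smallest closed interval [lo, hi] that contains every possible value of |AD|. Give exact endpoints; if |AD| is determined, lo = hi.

|AD| ∈ [0, 105]  (≈ [0.0000, 105.0000])

|AB| ∈ {34}
|BC| ∈ {25}
|CD| ∈ {46}
|AC| ∈ [9, 59]
|BD| ∈ [21, 71]
|AD| ∈ [0, 105]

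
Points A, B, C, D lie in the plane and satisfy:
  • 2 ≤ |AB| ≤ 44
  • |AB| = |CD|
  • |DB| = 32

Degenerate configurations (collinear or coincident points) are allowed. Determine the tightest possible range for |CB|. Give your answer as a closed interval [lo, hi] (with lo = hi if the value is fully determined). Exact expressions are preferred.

|CB| ∈ [0, 76]  (≈ [0.0000, 76.0000])

|AB| ∈ [2, 44]
|BD| ∈ {32}
|CD| ∈ [2, 44]
|AD| ∈ [0, 76]
|BC| ∈ [0, 76]
|AC| ∈ [0, 120]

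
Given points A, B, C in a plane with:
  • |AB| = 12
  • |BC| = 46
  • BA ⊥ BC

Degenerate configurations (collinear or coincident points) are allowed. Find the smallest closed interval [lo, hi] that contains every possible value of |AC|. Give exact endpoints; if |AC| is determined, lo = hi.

|AB| ∈ {12}
|BC| ∈ {46}
|AC| ∈ {2·√(565)}

|AC| = 2·√(565)  (≈ 47.5395)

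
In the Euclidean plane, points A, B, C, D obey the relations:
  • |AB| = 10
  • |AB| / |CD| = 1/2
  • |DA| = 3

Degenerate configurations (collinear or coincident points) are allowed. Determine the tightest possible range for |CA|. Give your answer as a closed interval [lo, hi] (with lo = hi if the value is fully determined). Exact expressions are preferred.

|CA| ∈ [17, 23]  (≈ [17.0000, 23.0000])

|AB| ∈ {10}
|AD| ∈ {3}
|CD| ∈ {20}
|BD| ∈ [7, 13]
|AC| ∈ [17, 23]
|BC| ∈ [7, 33]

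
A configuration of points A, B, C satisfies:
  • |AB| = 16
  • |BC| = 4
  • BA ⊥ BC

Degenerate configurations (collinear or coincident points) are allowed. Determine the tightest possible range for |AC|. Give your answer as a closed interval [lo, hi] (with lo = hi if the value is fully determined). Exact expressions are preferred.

|AB| ∈ {16}
|BC| ∈ {4}
|AC| ∈ {4·√(17)}

|AC| = 4·√(17)  (≈ 16.4924)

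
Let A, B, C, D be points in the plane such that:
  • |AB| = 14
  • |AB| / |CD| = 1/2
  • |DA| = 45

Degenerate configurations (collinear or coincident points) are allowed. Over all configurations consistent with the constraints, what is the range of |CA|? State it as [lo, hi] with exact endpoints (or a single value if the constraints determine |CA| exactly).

|CA| ∈ [17, 73]  (≈ [17.0000, 73.0000])

|AB| ∈ {14}
|AD| ∈ {45}
|CD| ∈ {28}
|BD| ∈ [31, 59]
|AC| ∈ [17, 73]
|BC| ∈ [3, 87]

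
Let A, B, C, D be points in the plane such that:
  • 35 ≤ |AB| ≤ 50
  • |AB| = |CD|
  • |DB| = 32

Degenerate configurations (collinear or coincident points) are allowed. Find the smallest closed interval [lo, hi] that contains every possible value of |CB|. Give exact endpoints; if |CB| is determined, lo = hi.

|AB| ∈ [35, 50]
|BD| ∈ {32}
|CD| ∈ [35, 50]
|AD| ∈ [3, 82]
|BC| ∈ [3, 82]
|AC| ∈ [0, 132]

|CB| ∈ [3, 82]  (≈ [3.0000, 82.0000])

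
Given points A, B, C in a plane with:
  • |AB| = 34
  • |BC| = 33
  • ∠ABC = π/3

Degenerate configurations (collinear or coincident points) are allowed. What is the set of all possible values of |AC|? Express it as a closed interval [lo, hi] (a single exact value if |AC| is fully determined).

|AB| ∈ {34}
|BC| ∈ {33}
|AC| ∈ {√(1123)}

|AC| = √(1123)  (≈ 33.5112)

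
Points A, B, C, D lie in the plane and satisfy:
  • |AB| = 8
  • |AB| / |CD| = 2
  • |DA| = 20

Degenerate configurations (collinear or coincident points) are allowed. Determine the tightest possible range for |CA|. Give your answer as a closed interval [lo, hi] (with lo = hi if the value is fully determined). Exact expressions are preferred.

|AB| ∈ {8}
|AD| ∈ {20}
|CD| ∈ {4}
|BD| ∈ [12, 28]
|AC| ∈ [16, 24]
|BC| ∈ [8, 32]

|CA| ∈ [16, 24]  (≈ [16.0000, 24.0000])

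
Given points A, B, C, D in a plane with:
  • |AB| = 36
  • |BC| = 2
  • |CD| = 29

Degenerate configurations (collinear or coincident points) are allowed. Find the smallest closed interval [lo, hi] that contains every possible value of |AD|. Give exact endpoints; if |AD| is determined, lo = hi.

|AB| ∈ {36}
|BC| ∈ {2}
|CD| ∈ {29}
|AC| ∈ [34, 38]
|BD| ∈ [27, 31]
|AD| ∈ [5, 67]

|AD| ∈ [5, 67]  (≈ [5.0000, 67.0000])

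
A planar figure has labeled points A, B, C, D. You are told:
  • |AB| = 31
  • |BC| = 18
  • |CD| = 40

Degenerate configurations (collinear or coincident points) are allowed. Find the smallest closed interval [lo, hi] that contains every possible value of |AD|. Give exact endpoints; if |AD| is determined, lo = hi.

|AB| ∈ {31}
|BC| ∈ {18}
|CD| ∈ {40}
|AC| ∈ [13, 49]
|BD| ∈ [22, 58]
|AD| ∈ [0, 89]

|AD| ∈ [0, 89]  (≈ [0.0000, 89.0000])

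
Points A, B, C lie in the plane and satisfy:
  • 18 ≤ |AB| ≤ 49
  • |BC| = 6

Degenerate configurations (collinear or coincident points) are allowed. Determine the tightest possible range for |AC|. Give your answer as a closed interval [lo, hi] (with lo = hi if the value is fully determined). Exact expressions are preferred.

|AC| ∈ [12, 55]  (≈ [12.0000, 55.0000])

|AB| ∈ [18, 49]
|BC| ∈ {6}
|AC| ∈ [12, 55]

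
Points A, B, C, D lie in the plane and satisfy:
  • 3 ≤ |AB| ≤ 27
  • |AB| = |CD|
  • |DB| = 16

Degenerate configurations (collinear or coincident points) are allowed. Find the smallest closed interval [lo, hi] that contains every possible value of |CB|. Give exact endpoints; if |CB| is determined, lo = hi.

|AB| ∈ [3, 27]
|BD| ∈ {16}
|CD| ∈ [3, 27]
|AD| ∈ [0, 43]
|BC| ∈ [0, 43]
|AC| ∈ [0, 70]

|CB| ∈ [0, 43]  (≈ [0.0000, 43.0000])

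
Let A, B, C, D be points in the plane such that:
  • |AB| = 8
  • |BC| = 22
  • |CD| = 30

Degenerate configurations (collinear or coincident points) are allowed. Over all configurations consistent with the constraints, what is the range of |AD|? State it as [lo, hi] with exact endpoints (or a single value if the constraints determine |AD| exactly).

|AB| ∈ {8}
|BC| ∈ {22}
|CD| ∈ {30}
|AC| ∈ [14, 30]
|BD| ∈ [8, 52]
|AD| ∈ [0, 60]

|AD| ∈ [0, 60]  (≈ [0.0000, 60.0000])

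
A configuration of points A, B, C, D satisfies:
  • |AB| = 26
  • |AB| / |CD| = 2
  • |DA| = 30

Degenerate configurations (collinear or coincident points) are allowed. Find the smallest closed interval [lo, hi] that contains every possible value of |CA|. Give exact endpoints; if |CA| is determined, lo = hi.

|CA| ∈ [17, 43]  (≈ [17.0000, 43.0000])

|AB| ∈ {26}
|AD| ∈ {30}
|CD| ∈ {13}
|BD| ∈ [4, 56]
|AC| ∈ [17, 43]
|BC| ∈ [0, 69]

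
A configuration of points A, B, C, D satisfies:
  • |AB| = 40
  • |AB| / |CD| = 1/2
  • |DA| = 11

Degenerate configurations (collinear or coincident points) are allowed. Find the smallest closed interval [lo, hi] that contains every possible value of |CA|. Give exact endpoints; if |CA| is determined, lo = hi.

|CA| ∈ [69, 91]  (≈ [69.0000, 91.0000])

|AB| ∈ {40}
|AD| ∈ {11}
|CD| ∈ {80}
|BD| ∈ [29, 51]
|AC| ∈ [69, 91]
|BC| ∈ [29, 131]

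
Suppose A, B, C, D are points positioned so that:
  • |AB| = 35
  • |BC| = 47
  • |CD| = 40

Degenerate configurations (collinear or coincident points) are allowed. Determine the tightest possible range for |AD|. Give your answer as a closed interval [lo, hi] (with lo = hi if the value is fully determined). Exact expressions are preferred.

|AD| ∈ [0, 122]  (≈ [0.0000, 122.0000])

|AB| ∈ {35}
|BC| ∈ {47}
|CD| ∈ {40}
|AC| ∈ [12, 82]
|BD| ∈ [7, 87]
|AD| ∈ [0, 122]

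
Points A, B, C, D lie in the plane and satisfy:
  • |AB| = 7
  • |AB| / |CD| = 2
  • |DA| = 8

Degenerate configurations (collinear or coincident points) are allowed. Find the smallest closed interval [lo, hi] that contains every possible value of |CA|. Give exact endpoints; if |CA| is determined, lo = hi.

|CA| ∈ [9/2, 23/2]  (≈ [4.5000, 11.5000])

|AB| ∈ {7}
|AD| ∈ {8}
|CD| ∈ {7/2}
|BD| ∈ [1, 15]
|AC| ∈ [9/2, 23/2]
|BC| ∈ [0, 37/2]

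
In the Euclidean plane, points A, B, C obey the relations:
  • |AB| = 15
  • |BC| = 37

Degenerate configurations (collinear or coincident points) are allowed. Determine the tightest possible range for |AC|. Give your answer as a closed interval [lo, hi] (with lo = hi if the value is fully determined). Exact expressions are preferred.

|AB| ∈ {15}
|BC| ∈ {37}
|AC| ∈ [22, 52]

|AC| ∈ [22, 52]  (≈ [22.0000, 52.0000])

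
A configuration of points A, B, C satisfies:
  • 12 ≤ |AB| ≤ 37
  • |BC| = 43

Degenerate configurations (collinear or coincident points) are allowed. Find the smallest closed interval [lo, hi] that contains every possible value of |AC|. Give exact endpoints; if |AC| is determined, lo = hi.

|AC| ∈ [6, 80]  (≈ [6.0000, 80.0000])

|AB| ∈ [12, 37]
|BC| ∈ {43}
|AC| ∈ [6, 80]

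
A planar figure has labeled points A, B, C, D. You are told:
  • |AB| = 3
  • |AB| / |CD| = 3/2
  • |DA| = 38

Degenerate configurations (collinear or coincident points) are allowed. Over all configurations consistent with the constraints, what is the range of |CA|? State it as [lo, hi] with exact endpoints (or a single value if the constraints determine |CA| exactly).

|AB| ∈ {3}
|AD| ∈ {38}
|CD| ∈ {2}
|BD| ∈ [35, 41]
|AC| ∈ [36, 40]
|BC| ∈ [33, 43]

|CA| ∈ [36, 40]  (≈ [36.0000, 40.0000])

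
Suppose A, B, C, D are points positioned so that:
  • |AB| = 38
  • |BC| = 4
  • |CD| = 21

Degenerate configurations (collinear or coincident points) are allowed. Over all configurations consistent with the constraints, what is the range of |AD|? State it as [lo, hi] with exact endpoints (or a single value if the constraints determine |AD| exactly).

|AB| ∈ {38}
|BC| ∈ {4}
|CD| ∈ {21}
|AC| ∈ [34, 42]
|BD| ∈ [17, 25]
|AD| ∈ [13, 63]

|AD| ∈ [13, 63]  (≈ [13.0000, 63.0000])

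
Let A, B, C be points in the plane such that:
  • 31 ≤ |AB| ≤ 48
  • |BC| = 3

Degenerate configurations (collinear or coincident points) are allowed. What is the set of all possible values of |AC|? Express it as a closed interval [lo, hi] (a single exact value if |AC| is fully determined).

|AC| ∈ [28, 51]  (≈ [28.0000, 51.0000])

|AB| ∈ [31, 48]
|BC| ∈ {3}
|AC| ∈ [28, 51]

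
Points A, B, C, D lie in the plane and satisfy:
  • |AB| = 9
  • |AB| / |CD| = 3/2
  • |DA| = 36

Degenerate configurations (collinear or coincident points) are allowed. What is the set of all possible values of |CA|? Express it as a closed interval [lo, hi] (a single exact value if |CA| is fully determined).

|CA| ∈ [30, 42]  (≈ [30.0000, 42.0000])

|AB| ∈ {9}
|AD| ∈ {36}
|CD| ∈ {6}
|BD| ∈ [27, 45]
|AC| ∈ [30, 42]
|BC| ∈ [21, 51]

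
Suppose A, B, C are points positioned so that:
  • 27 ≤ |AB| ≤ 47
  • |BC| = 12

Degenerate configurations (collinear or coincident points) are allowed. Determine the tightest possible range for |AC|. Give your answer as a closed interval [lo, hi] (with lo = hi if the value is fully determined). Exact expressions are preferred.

|AC| ∈ [15, 59]  (≈ [15.0000, 59.0000])

|AB| ∈ [27, 47]
|BC| ∈ {12}
|AC| ∈ [15, 59]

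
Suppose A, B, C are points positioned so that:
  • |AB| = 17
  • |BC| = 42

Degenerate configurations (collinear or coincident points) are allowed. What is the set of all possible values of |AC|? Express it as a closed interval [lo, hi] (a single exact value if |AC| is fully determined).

|AC| ∈ [25, 59]  (≈ [25.0000, 59.0000])

|AB| ∈ {17}
|BC| ∈ {42}
|AC| ∈ [25, 59]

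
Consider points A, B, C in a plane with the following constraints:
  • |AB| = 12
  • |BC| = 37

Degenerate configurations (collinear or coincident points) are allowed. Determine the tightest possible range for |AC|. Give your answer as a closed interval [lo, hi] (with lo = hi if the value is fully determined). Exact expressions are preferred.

|AC| ∈ [25, 49]  (≈ [25.0000, 49.0000])

|AB| ∈ {12}
|BC| ∈ {37}
|AC| ∈ [25, 49]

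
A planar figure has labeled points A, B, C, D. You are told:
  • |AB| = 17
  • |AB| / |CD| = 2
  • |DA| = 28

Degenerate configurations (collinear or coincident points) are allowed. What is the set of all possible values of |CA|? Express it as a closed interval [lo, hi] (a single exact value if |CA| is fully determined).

|CA| ∈ [39/2, 73/2]  (≈ [19.5000, 36.5000])

|AB| ∈ {17}
|AD| ∈ {28}
|CD| ∈ {17/2}
|BD| ∈ [11, 45]
|AC| ∈ [39/2, 73/2]
|BC| ∈ [5/2, 107/2]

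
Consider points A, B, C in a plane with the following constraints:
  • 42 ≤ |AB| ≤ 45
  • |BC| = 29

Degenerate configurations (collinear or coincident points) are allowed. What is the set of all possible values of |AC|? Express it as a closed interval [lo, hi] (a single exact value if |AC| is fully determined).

|AB| ∈ [42, 45]
|BC| ∈ {29}
|AC| ∈ [13, 74]

|AC| ∈ [13, 74]  (≈ [13.0000, 74.0000])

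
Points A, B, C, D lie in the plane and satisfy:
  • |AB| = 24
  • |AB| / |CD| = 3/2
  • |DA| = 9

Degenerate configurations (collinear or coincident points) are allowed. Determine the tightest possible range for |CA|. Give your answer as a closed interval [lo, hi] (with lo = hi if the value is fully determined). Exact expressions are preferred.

|CA| ∈ [7, 25]  (≈ [7.0000, 25.0000])

|AB| ∈ {24}
|AD| ∈ {9}
|CD| ∈ {16}
|BD| ∈ [15, 33]
|AC| ∈ [7, 25]
|BC| ∈ [0, 49]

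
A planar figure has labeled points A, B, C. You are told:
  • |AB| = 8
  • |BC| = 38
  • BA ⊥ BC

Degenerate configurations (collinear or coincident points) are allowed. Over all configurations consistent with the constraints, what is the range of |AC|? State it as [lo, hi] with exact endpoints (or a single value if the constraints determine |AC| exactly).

|AB| ∈ {8}
|BC| ∈ {38}
|AC| ∈ {2·√(377)}

|AC| = 2·√(377)  (≈ 38.8330)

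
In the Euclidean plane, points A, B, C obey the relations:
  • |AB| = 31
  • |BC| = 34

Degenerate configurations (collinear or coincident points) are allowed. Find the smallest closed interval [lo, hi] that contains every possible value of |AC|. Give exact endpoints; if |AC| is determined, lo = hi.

|AC| ∈ [3, 65]  (≈ [3.0000, 65.0000])

|AB| ∈ {31}
|BC| ∈ {34}
|AC| ∈ [3, 65]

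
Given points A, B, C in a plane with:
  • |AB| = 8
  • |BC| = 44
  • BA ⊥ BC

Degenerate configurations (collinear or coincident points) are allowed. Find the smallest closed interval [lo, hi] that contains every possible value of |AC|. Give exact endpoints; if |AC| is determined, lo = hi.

|AC| = 20·√(5)  (≈ 44.7214)

|AB| ∈ {8}
|BC| ∈ {44}
|AC| ∈ {20·√(5)}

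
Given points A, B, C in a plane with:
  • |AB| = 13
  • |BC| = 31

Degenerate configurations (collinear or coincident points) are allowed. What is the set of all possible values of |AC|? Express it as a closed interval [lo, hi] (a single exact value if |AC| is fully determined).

|AB| ∈ {13}
|BC| ∈ {31}
|AC| ∈ [18, 44]

|AC| ∈ [18, 44]  (≈ [18.0000, 44.0000])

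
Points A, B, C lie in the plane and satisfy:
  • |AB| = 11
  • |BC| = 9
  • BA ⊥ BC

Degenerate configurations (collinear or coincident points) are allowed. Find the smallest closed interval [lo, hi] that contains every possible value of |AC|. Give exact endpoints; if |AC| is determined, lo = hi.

|AC| = √(202)  (≈ 14.2127)

|AB| ∈ {11}
|BC| ∈ {9}
|AC| ∈ {√(202)}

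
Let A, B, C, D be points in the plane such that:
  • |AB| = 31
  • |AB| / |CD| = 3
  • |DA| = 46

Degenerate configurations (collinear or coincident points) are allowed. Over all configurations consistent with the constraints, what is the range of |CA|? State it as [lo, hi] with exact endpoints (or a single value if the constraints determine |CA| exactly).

|CA| ∈ [107/3, 169/3]  (≈ [35.6667, 56.3333])

|AB| ∈ {31}
|AD| ∈ {46}
|CD| ∈ {31/3}
|BD| ∈ [15, 77]
|AC| ∈ [107/3, 169/3]
|BC| ∈ [14/3, 262/3]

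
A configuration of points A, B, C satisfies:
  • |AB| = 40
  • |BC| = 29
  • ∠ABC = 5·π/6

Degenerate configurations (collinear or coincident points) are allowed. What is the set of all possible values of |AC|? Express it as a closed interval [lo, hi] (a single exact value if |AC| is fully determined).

|AB| ∈ {40}
|BC| ∈ {29}
|AC| ∈ {√(1160·√(3) + 2441)}

|AC| = √(1160·√(3) + 2441)  (≈ 66.7097)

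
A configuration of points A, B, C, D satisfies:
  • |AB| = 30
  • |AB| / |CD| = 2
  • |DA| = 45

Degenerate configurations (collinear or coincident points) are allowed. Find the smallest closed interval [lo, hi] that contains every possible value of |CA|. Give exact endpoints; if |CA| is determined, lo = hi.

|CA| ∈ [30, 60]  (≈ [30.0000, 60.0000])

|AB| ∈ {30}
|AD| ∈ {45}
|CD| ∈ {15}
|BD| ∈ [15, 75]
|AC| ∈ [30, 60]
|BC| ∈ [0, 90]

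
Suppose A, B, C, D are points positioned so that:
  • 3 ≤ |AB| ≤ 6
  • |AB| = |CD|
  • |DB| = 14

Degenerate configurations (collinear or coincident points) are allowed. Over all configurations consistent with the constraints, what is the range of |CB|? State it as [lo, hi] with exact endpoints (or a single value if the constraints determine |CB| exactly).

|CB| ∈ [8, 20]  (≈ [8.0000, 20.0000])

|AB| ∈ [3, 6]
|BD| ∈ {14}
|CD| ∈ [3, 6]
|AD| ∈ [8, 20]
|BC| ∈ [8, 20]
|AC| ∈ [2, 26]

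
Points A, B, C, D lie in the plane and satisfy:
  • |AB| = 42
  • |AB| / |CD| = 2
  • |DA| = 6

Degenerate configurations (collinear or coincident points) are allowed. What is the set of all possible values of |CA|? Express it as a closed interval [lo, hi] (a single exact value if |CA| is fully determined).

|CA| ∈ [15, 27]  (≈ [15.0000, 27.0000])

|AB| ∈ {42}
|AD| ∈ {6}
|CD| ∈ {21}
|BD| ∈ [36, 48]
|AC| ∈ [15, 27]
|BC| ∈ [15, 69]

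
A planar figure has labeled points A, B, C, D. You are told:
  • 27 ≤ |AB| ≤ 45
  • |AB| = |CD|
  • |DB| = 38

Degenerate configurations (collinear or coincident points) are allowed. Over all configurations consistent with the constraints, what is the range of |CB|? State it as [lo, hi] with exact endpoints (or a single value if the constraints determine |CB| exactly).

|CB| ∈ [0, 83]  (≈ [0.0000, 83.0000])

|AB| ∈ [27, 45]
|BD| ∈ {38}
|CD| ∈ [27, 45]
|AD| ∈ [0, 83]
|BC| ∈ [0, 83]
|AC| ∈ [0, 128]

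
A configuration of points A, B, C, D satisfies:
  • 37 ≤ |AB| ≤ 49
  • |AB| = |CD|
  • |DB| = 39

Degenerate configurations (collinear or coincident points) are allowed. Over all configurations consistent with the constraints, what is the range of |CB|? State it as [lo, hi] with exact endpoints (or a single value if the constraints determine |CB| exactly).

|AB| ∈ [37, 49]
|BD| ∈ {39}
|CD| ∈ [37, 49]
|AD| ∈ [0, 88]
|BC| ∈ [0, 88]
|AC| ∈ [0, 137]

|CB| ∈ [0, 88]  (≈ [0.0000, 88.0000])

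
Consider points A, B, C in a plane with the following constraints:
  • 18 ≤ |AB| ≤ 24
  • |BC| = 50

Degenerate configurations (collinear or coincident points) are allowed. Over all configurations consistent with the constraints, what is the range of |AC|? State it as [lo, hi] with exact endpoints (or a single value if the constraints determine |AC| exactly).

|AC| ∈ [26, 74]  (≈ [26.0000, 74.0000])

|AB| ∈ [18, 24]
|BC| ∈ {50}
|AC| ∈ [26, 74]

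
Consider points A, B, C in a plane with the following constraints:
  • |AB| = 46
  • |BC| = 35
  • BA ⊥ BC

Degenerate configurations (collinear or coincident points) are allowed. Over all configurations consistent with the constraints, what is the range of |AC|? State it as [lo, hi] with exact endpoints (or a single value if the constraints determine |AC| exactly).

|AB| ∈ {46}
|BC| ∈ {35}
|AC| ∈ {√(3341)}

|AC| = √(3341)  (≈ 57.8014)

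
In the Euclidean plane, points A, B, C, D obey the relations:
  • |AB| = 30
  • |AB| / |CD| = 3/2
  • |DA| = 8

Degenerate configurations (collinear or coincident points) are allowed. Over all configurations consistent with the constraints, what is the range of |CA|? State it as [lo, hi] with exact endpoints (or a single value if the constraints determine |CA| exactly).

|CA| ∈ [12, 28]  (≈ [12.0000, 28.0000])

|AB| ∈ {30}
|AD| ∈ {8}
|CD| ∈ {20}
|BD| ∈ [22, 38]
|AC| ∈ [12, 28]
|BC| ∈ [2, 58]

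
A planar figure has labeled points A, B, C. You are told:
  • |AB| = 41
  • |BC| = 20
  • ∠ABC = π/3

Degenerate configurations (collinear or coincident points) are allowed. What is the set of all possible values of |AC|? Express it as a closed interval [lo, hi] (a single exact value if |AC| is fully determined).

|AB| ∈ {41}
|BC| ∈ {20}
|AC| ∈ {√(1261)}

|AC| = √(1261)  (≈ 35.5106)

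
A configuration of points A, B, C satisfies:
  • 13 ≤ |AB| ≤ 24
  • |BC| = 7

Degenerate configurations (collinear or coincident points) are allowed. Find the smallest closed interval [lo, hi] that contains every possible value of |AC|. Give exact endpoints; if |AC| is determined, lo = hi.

|AB| ∈ [13, 24]
|BC| ∈ {7}
|AC| ∈ [6, 31]

|AC| ∈ [6, 31]  (≈ [6.0000, 31.0000])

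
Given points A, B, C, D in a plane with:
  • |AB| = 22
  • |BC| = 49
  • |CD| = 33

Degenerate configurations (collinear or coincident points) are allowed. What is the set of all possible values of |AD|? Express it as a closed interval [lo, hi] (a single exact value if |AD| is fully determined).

|AD| ∈ [0, 104]  (≈ [0.0000, 104.0000])

|AB| ∈ {22}
|BC| ∈ {49}
|CD| ∈ {33}
|AC| ∈ [27, 71]
|BD| ∈ [16, 82]
|AD| ∈ [0, 104]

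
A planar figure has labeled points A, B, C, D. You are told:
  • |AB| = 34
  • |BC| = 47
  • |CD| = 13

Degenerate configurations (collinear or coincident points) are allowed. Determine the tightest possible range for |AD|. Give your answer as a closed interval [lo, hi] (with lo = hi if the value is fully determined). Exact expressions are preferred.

|AD| ∈ [0, 94]  (≈ [0.0000, 94.0000])

|AB| ∈ {34}
|BC| ∈ {47}
|CD| ∈ {13}
|AC| ∈ [13, 81]
|BD| ∈ [34, 60]
|AD| ∈ [0, 94]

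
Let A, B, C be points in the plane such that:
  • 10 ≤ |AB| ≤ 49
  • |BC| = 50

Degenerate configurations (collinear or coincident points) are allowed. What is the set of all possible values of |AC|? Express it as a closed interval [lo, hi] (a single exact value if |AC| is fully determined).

|AB| ∈ [10, 49]
|BC| ∈ {50}
|AC| ∈ [1, 99]

|AC| ∈ [1, 99]  (≈ [1.0000, 99.0000])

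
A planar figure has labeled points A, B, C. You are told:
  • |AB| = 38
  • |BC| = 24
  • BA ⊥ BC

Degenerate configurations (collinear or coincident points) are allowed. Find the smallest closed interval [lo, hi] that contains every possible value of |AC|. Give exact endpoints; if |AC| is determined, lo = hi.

|AC| = 2·√(505)  (≈ 44.9444)

|AB| ∈ {38}
|BC| ∈ {24}
|AC| ∈ {2·√(505)}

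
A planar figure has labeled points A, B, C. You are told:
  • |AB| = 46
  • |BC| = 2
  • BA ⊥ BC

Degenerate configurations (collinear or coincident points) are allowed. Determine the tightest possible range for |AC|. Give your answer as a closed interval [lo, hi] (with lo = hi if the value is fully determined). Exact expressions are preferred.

|AB| ∈ {46}
|BC| ∈ {2}
|AC| ∈ {2·√(530)}

|AC| = 2·√(530)  (≈ 46.0435)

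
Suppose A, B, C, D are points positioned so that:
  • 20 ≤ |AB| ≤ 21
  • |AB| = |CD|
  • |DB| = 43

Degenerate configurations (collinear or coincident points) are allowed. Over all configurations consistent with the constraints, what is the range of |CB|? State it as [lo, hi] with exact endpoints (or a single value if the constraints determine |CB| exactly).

|CB| ∈ [22, 64]  (≈ [22.0000, 64.0000])

|AB| ∈ [20, 21]
|BD| ∈ {43}
|CD| ∈ [20, 21]
|AD| ∈ [22, 64]
|BC| ∈ [22, 64]
|AC| ∈ [1, 85]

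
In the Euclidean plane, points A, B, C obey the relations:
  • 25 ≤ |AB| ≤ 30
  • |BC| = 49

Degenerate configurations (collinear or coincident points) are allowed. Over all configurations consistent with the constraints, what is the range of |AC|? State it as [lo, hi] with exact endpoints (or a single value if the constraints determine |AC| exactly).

|AB| ∈ [25, 30]
|BC| ∈ {49}
|AC| ∈ [19, 79]

|AC| ∈ [19, 79]  (≈ [19.0000, 79.0000])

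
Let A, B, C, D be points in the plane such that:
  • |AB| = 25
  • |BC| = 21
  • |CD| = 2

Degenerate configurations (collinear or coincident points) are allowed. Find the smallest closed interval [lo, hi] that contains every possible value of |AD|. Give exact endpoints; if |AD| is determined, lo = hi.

|AB| ∈ {25}
|BC| ∈ {21}
|CD| ∈ {2}
|AC| ∈ [4, 46]
|BD| ∈ [19, 23]
|AD| ∈ [2, 48]

|AD| ∈ [2, 48]  (≈ [2.0000, 48.0000])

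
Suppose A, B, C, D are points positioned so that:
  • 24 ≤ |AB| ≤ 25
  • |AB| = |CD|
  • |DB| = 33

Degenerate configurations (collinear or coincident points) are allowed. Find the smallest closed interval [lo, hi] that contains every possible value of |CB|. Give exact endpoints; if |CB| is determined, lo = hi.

|CB| ∈ [8, 58]  (≈ [8.0000, 58.0000])

|AB| ∈ [24, 25]
|BD| ∈ {33}
|CD| ∈ [24, 25]
|AD| ∈ [8, 58]
|BC| ∈ [8, 58]
|AC| ∈ [0, 83]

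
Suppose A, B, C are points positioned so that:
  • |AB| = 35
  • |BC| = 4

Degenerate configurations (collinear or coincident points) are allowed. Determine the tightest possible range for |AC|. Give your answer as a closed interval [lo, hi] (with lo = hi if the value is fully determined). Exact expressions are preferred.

|AC| ∈ [31, 39]  (≈ [31.0000, 39.0000])

|AB| ∈ {35}
|BC| ∈ {4}
|AC| ∈ [31, 39]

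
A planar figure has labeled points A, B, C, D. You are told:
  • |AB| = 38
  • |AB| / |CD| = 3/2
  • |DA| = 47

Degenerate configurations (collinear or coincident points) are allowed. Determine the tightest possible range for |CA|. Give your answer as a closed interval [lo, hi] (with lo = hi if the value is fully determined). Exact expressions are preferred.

|CA| ∈ [65/3, 217/3]  (≈ [21.6667, 72.3333])

|AB| ∈ {38}
|AD| ∈ {47}
|CD| ∈ {76/3}
|BD| ∈ [9, 85]
|AC| ∈ [65/3, 217/3]
|BC| ∈ [0, 331/3]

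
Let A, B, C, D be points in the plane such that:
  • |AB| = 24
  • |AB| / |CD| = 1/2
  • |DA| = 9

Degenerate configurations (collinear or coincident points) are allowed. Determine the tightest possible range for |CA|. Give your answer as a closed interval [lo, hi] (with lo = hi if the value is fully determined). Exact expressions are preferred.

|CA| ∈ [39, 57]  (≈ [39.0000, 57.0000])

|AB| ∈ {24}
|AD| ∈ {9}
|CD| ∈ {48}
|BD| ∈ [15, 33]
|AC| ∈ [39, 57]
|BC| ∈ [15, 81]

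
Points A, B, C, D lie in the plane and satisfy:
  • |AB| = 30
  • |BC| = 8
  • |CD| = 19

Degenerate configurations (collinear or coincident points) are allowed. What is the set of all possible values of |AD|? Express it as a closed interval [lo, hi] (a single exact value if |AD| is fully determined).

|AB| ∈ {30}
|BC| ∈ {8}
|CD| ∈ {19}
|AC| ∈ [22, 38]
|BD| ∈ [11, 27]
|AD| ∈ [3, 57]

|AD| ∈ [3, 57]  (≈ [3.0000, 57.0000])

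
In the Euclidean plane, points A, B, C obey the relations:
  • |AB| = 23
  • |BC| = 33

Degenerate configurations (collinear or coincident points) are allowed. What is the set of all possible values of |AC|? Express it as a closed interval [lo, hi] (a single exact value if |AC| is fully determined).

|AC| ∈ [10, 56]  (≈ [10.0000, 56.0000])

|AB| ∈ {23}
|BC| ∈ {33}
|AC| ∈ [10, 56]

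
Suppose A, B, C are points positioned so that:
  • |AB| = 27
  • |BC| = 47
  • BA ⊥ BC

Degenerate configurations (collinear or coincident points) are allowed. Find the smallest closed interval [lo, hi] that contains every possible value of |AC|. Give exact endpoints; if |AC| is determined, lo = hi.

|AC| = √(2938)  (≈ 54.2033)

|AB| ∈ {27}
|BC| ∈ {47}
|AC| ∈ {√(2938)}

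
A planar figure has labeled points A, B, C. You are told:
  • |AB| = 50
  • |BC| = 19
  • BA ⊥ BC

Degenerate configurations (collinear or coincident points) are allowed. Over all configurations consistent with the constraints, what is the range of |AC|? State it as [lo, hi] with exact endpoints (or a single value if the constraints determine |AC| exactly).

|AC| = √(2861)  (≈ 53.4883)

|AB| ∈ {50}
|BC| ∈ {19}
|AC| ∈ {√(2861)}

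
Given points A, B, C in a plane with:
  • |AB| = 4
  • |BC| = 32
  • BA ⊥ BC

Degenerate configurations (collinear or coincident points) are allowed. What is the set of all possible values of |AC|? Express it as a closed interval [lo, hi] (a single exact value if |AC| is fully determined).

|AB| ∈ {4}
|BC| ∈ {32}
|AC| ∈ {4·√(65)}

|AC| = 4·√(65)  (≈ 32.2490)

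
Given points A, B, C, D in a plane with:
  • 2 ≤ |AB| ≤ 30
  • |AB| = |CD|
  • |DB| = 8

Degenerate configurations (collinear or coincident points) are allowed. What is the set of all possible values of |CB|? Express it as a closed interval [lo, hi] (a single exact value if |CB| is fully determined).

|AB| ∈ [2, 30]
|BD| ∈ {8}
|CD| ∈ [2, 30]
|AD| ∈ [0, 38]
|BC| ∈ [0, 38]
|AC| ∈ [0, 68]

|CB| ∈ [0, 38]  (≈ [0.0000, 38.0000])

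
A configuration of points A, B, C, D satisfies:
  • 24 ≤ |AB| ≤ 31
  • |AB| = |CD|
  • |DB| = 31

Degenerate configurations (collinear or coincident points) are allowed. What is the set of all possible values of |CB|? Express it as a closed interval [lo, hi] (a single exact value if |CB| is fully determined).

|AB| ∈ [24, 31]
|BD| ∈ {31}
|CD| ∈ [24, 31]
|AD| ∈ [0, 62]
|BC| ∈ [0, 62]
|AC| ∈ [0, 93]

|CB| ∈ [0, 62]  (≈ [0.0000, 62.0000])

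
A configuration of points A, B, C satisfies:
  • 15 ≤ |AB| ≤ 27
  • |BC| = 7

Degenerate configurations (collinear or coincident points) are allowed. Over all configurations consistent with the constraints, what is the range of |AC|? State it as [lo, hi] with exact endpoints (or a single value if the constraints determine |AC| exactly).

|AB| ∈ [15, 27]
|BC| ∈ {7}
|AC| ∈ [8, 34]

|AC| ∈ [8, 34]  (≈ [8.0000, 34.0000])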